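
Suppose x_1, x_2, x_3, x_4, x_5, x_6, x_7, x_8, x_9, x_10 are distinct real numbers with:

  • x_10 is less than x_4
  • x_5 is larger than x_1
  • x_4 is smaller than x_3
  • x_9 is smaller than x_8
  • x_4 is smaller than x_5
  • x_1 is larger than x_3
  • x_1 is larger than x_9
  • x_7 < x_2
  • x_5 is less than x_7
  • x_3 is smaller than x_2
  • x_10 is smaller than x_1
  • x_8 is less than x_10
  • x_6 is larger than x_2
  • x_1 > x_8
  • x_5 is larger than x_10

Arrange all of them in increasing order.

Nothing is placed below x_9, so it is least; from there x_9 < x_8; x_8 < x_10; x_10 < x_4; x_4 < x_3; x_3 < x_1; x_1 < x_5; x_5 < x_7; x_7 < x_2; x_2 < x_6, each given directly.

x_9 < x_8 < x_10 < x_4 < x_3 < x_1 < x_5 < x_7 < x_2 < x_6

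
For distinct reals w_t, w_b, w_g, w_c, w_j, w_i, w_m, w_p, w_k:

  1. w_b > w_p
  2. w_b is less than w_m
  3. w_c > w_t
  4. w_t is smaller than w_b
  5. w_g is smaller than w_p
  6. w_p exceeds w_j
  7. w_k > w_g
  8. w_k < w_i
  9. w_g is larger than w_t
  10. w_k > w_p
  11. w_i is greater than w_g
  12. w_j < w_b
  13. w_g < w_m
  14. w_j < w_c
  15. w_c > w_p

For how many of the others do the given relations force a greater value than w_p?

5

From w_p the given relations immediately reach w_b, w_k, w_c.
From those, w_m, w_i — 5 in total.
Nothing else is reachable above w_p; 5 in all.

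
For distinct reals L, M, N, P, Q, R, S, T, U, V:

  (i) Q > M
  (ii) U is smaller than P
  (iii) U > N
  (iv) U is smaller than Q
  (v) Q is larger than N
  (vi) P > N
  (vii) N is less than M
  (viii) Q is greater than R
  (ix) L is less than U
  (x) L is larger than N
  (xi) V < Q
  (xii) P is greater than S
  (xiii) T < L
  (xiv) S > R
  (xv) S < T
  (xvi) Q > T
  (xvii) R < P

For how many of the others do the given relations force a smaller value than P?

From P the given relations immediately reach R, N, S, U.
From those, L — 5 in total.
From those, T — 6 in total.
Nothing else is reachable below P; 6 in all.

6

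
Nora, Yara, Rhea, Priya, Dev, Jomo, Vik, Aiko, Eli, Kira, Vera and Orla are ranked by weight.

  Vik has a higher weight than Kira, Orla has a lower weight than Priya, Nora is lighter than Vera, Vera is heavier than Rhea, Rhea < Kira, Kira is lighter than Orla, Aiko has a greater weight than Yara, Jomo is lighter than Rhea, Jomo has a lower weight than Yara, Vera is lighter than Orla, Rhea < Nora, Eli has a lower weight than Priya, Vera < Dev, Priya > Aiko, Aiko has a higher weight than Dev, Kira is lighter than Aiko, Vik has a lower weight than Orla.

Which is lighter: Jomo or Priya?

Jomo < Rhea < Kira < Vik < Orla < Priya, by transitivity through Rhea, Kira, Vik, Orla.
So Jomo < Priya; Jomo is the lighter of the two.

Jomo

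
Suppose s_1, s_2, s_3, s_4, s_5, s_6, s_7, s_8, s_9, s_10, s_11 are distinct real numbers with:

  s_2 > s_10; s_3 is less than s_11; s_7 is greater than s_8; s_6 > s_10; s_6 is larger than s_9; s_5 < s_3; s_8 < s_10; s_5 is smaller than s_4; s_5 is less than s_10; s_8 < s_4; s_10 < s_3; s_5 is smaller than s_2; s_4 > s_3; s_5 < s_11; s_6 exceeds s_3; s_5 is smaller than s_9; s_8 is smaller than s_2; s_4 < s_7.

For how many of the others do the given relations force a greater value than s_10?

6

Directly above s_10: s_2, s_3, s_6.
One step further: s_11, s_4 (5 so far).
One step further: s_7 (6 so far).
Nothing else is reachable above s_10; 6 in all.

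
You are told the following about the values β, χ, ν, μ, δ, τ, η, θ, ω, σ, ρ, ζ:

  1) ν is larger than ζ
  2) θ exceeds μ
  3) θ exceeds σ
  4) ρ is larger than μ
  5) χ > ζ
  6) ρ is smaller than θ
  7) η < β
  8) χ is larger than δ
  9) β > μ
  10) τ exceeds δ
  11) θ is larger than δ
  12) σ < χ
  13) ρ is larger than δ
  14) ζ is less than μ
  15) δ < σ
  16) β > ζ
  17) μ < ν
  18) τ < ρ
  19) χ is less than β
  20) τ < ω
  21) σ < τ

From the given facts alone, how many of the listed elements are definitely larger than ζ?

6

The elements the relations force above ζ are μ, χ, ν, β, ρ, θ — no chain reaches any other.
That is 6.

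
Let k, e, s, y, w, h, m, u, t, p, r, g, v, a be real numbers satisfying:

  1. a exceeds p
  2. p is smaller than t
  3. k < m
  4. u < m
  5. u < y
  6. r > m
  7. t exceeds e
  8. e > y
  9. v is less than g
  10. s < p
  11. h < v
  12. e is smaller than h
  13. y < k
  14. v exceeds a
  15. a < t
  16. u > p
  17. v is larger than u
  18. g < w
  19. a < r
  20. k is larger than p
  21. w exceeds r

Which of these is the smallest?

p is not least since s < p; u is not least since p < u; y is not least since u < y; k is not least since y < k; e is not least since y < e; a is not least since p < a; m is not least since u < m; h is not least since e < h; t is not least since p < t; v is not least since u < v; r is not least since a < r; g is not least since v < g; w is not least since g < w.
Only s has nothing below it, so s is the smallest.

s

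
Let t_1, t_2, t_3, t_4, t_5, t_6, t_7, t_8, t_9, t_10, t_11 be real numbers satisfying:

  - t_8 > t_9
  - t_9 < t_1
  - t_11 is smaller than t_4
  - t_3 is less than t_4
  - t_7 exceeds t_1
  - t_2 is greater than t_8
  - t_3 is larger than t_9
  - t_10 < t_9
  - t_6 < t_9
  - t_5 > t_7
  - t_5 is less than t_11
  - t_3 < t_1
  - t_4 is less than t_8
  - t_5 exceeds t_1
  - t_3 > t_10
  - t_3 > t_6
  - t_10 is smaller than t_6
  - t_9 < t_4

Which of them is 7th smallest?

Chaining the given pairs: t_10 < t_6 < t_9 < t_3 < t_1 < t_7 < t_5 < t_11 < t_4 < t_8 < t_2.
Counting 7 from the smallest end gives t_5.

t_5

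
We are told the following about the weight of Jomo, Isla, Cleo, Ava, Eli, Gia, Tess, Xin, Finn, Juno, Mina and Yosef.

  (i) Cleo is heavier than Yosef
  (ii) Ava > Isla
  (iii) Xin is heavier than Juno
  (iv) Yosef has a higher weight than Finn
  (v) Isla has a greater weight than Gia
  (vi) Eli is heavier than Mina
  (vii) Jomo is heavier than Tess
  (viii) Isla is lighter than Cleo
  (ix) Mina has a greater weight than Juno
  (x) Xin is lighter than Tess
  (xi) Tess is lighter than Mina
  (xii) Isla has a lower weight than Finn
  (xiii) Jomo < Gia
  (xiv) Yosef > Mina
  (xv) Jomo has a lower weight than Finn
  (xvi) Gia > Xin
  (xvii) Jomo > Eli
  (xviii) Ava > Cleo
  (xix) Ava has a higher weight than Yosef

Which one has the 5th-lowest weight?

Eli

Chaining the given pairs: Juno < Xin < Tess < Mina < Eli < Jomo < Gia < Isla < Finn < Yosef < Cleo < Ava.
Counting 5 from the smallest end gives Eli.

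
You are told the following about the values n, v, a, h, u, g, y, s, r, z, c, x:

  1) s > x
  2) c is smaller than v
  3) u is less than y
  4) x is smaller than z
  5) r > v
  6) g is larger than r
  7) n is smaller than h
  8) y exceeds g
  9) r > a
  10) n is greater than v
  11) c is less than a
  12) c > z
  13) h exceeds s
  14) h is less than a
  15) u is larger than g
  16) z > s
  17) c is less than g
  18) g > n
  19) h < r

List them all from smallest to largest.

x < s < z < c < v < n < h < a < r < g < u < y

Each adjacent pair is fixed by a given relation: x < s; s < z; z < c; c < v; v < n; n < h; h < a; a < r; r < g; g < u; u < y. Chaining them end to end gives the full order.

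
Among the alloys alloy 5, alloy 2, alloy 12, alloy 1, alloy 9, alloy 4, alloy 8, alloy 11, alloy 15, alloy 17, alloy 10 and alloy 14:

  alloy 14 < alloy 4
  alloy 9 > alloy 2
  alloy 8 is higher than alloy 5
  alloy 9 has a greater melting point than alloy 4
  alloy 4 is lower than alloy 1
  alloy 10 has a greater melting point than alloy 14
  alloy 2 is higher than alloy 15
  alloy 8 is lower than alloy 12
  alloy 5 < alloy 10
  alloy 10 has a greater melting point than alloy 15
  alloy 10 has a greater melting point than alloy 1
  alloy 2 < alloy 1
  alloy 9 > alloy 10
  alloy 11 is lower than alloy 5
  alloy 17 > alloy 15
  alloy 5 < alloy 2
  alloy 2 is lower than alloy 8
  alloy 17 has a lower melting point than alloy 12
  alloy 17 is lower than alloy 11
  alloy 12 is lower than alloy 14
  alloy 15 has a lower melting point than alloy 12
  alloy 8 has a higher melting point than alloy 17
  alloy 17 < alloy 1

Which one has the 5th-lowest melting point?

Piecing the relations together gives one ordering: alloy 15 < alloy 17 < alloy 11 < alloy 5 < alloy 2 < alloy 8 < alloy 12 < alloy 14 < alloy 4 < alloy 1 < alloy 10 < alloy 9.
Counting 5 from the smallest end gives alloy 2.

alloy 2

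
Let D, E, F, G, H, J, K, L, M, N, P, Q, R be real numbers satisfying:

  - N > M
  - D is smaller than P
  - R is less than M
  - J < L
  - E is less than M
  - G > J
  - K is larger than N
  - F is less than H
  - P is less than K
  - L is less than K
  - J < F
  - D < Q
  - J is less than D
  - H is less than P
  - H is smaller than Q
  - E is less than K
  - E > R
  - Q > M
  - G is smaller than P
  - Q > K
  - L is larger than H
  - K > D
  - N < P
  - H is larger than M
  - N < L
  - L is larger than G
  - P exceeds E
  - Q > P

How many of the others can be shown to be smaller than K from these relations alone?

11

From K the given relations immediately reach E, D, N, P, L.
From those, R, J, M, G, H — 10 in total.
From those, F — 11 in total.
No other element is forced below K by the given relations, so the count is 11.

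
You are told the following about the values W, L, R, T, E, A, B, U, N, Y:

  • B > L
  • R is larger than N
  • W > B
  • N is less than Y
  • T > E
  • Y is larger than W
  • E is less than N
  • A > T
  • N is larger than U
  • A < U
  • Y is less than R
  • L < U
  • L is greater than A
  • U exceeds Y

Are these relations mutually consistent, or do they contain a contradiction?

Chaining the given relations yields Y < U < N, so Y < N. But one relation states N < Y. These cannot both hold.

inconsistent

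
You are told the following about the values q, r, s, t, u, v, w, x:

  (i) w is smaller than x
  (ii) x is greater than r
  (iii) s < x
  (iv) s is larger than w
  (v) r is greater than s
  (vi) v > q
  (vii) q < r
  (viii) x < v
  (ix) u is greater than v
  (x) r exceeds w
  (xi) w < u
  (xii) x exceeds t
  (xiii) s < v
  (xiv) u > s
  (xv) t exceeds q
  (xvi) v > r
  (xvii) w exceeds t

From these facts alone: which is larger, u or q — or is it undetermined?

q < t and t < w give q < w.
With w < r: q < t < w < r.
With r < x: q < t < w < r < x.
Then x < v extends the chain to v.
With v < u: q < t < w < r < x < v < u.
So u is larger.

u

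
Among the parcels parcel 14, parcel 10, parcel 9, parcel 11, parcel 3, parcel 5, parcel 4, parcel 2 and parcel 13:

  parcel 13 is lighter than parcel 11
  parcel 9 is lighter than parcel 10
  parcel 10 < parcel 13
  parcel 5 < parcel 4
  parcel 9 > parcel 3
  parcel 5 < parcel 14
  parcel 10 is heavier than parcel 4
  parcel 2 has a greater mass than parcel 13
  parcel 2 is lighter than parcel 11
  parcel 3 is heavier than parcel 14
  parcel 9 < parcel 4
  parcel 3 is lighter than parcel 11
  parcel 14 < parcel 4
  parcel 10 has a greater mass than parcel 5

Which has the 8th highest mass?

parcel 14

Chaining the given pairs: parcel 5 < parcel 14 < parcel 3 < parcel 9 < parcel 4 < parcel 10 < parcel 13 < parcel 2 < parcel 11.
The 8th largest is parcel 14.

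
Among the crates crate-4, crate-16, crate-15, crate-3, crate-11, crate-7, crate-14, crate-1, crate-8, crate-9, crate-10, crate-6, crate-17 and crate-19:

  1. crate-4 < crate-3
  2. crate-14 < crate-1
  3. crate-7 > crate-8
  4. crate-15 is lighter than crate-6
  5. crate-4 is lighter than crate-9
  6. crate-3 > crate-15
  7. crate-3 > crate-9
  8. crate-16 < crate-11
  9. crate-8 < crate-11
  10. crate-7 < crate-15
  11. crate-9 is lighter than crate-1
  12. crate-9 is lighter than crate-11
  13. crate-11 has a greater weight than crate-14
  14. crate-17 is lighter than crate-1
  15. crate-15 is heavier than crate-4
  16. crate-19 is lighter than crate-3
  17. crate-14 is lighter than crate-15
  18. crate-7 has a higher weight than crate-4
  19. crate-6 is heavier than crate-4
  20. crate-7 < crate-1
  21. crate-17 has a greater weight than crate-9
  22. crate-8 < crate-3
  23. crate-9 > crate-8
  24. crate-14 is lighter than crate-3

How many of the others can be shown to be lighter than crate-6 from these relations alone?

5

The elements the relations force below crate-6 are crate-4, crate-8, crate-7, crate-14, crate-15 — no chain reaches any other.
That is 5.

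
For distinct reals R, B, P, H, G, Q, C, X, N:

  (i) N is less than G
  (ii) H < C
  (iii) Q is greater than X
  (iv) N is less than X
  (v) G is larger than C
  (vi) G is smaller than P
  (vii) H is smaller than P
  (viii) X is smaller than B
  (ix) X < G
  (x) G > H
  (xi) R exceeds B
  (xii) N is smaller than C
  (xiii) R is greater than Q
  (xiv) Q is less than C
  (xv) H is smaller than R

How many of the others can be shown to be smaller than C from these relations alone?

4

From C the given relations immediately reach N, H, Q.
From those, X — 4 in total.
No other element is forced below C by the given relations, so the count is 4.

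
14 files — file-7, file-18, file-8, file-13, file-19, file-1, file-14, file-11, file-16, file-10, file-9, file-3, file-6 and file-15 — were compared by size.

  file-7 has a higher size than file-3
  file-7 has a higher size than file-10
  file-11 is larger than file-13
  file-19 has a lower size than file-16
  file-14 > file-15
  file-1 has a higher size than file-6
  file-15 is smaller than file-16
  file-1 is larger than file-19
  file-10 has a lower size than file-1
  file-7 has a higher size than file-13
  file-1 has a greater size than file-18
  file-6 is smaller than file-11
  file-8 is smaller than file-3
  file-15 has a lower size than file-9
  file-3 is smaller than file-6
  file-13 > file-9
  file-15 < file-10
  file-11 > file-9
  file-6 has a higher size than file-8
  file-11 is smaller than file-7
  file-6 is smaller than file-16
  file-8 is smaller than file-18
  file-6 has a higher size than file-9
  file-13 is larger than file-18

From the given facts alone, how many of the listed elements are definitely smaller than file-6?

The elements the relations force below file-6 are file-15, file-9, file-8, file-3 — no chain reaches any other.
That is 4.

4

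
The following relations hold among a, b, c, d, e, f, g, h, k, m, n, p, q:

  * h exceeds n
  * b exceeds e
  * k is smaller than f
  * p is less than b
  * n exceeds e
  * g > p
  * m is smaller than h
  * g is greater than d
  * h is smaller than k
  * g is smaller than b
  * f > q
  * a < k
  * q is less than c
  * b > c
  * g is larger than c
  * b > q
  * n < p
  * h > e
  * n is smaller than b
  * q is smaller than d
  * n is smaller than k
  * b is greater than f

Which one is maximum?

q is not greatest since q < c; m is not greatest since m < h; c is not greatest since c < g; e is not greatest since e < h; a is not greatest since a < k; n is not greatest since n < h; h is not greatest since h < k; d is not greatest since d < g; k is not greatest since k < f; p is not greatest since p < g; g is not greatest since g < b; f is not greatest since f < b.
Only b has nothing above it, so b is the maximum.

b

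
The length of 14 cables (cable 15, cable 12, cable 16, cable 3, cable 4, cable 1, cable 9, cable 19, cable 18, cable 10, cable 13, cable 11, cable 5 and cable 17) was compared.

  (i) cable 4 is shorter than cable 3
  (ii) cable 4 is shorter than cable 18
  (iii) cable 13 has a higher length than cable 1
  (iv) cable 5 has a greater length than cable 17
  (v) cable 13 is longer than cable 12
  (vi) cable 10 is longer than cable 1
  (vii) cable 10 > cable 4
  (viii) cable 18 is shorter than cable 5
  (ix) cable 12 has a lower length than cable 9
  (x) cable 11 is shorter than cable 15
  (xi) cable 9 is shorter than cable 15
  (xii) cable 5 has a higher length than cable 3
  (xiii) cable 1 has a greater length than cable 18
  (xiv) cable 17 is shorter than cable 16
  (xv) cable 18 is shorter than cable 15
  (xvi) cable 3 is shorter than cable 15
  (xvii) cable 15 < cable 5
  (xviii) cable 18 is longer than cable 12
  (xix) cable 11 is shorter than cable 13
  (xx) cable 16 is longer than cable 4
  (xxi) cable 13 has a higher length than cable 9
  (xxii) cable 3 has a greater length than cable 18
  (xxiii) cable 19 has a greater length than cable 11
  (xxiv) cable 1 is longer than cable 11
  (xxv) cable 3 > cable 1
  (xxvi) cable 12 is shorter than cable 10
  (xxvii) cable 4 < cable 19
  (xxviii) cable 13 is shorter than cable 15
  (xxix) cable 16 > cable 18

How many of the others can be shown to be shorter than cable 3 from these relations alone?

5

From cable 3 the given relations immediately reach cable 4, cable 18, cable 1.
From those, cable 12, cable 11 — 5 in total.
No other element is forced below cable 3 by the given relations, so the count is 5.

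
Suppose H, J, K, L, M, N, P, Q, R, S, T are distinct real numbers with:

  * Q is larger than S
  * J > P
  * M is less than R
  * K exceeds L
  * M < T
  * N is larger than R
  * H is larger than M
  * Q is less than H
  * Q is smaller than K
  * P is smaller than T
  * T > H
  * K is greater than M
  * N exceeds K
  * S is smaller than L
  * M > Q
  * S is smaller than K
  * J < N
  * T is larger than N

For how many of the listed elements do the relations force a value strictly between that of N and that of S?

5

Chaining upward from S reaches: Q, L, M, H, K, R, T.
Chaining downward from N reaches: Q, L, M, P, K, R, J.
Strictly between S and N are those in both lists: Q, L, M, K, R — 5 elements.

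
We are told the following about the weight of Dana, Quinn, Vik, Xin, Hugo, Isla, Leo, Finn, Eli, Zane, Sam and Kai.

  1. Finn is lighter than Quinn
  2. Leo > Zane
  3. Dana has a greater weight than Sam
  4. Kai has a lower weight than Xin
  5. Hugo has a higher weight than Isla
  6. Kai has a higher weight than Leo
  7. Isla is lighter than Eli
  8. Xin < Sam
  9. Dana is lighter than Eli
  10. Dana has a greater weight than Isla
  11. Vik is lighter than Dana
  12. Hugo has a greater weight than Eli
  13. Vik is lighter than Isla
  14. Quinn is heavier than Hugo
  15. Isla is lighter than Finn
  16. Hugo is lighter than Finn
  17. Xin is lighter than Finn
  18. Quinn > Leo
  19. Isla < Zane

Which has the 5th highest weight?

Dana

Chaining the given pairs: Vik < Isla < Zane < Leo < Kai < Xin < Sam < Dana < Eli < Hugo < Finn < Quinn.
Counting 5 from the largest end gives Dana.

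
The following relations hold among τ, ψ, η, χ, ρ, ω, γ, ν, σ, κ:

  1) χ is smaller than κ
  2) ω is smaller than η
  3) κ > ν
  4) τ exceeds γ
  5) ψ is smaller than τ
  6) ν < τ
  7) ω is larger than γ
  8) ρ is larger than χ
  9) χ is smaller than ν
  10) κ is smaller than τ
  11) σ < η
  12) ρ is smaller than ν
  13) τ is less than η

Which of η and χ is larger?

η

The relevant relations are χ < ρ; ρ < ν; ν < κ; κ < τ; τ < η.
Together: χ < ρ < ν < κ < τ < η.
So χ < η; η is the larger of the two.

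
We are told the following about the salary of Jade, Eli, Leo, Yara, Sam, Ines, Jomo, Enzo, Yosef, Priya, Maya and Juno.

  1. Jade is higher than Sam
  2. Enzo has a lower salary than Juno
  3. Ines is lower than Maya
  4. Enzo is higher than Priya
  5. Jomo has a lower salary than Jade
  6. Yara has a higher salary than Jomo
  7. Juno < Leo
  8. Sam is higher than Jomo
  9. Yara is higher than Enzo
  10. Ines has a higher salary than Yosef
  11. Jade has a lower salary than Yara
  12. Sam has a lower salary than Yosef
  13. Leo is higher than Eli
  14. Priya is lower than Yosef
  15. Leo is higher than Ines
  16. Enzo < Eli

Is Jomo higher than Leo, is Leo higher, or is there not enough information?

Link the given pairs in sequence: Jomo < Sam; Sam < Yosef; Yosef < Ines; Ines < Leo.
Chaining these gives Jomo < Sam < Yosef < Ines < Leo.
So Leo is higher.

Leo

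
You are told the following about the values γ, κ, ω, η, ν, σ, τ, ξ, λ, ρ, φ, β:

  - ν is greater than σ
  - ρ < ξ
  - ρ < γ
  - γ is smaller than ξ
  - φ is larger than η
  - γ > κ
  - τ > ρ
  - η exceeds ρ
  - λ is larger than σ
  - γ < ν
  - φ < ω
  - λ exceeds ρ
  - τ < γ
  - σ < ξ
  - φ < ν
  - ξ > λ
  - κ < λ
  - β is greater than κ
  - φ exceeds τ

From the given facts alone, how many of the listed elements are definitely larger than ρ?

8

The elements the relations force above ρ are η, τ, γ, φ, λ, ω, ξ, ν — no chain reaches any other.
That is 8.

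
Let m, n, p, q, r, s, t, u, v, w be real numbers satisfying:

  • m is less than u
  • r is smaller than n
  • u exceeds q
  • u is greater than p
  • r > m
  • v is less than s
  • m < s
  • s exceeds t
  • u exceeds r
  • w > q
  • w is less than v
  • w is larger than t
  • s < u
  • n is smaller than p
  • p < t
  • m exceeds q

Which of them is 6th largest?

p

Piecing the relations together gives one ordering: q < m < r < n < p < t < w < v < s < u.
Counting 6 from the largest end gives p.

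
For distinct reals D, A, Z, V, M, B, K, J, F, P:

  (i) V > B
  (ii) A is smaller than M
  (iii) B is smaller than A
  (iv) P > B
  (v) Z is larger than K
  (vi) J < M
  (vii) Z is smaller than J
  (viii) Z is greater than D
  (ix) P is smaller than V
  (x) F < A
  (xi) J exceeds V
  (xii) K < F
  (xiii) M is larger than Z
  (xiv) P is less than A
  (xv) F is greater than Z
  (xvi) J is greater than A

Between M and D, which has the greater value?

M

Following the relations from D: D < Z < F < A < J < M.
So D < M; M is the larger of the two.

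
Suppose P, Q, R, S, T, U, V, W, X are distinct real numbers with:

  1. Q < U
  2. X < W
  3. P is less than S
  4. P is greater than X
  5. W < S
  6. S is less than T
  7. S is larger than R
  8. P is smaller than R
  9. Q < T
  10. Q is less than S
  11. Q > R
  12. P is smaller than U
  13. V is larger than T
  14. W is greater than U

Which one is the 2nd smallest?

P

Piecing the relations together gives one ordering: X < P < R < Q < U < W < S < T < V.
Counting 2 from the smallest end gives P.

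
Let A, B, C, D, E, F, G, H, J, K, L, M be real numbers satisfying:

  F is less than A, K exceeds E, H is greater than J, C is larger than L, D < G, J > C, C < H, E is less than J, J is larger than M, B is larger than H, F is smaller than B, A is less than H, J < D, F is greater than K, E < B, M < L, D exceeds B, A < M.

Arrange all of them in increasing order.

E < K < F < A < M < L < C < J < H < B < D < G

Nothing is placed below E, so it is least; from there E < K; K < F; F < A; A < M; M < L; L < C; C < J; J < H; H < B; B < D; D < G, each given directly.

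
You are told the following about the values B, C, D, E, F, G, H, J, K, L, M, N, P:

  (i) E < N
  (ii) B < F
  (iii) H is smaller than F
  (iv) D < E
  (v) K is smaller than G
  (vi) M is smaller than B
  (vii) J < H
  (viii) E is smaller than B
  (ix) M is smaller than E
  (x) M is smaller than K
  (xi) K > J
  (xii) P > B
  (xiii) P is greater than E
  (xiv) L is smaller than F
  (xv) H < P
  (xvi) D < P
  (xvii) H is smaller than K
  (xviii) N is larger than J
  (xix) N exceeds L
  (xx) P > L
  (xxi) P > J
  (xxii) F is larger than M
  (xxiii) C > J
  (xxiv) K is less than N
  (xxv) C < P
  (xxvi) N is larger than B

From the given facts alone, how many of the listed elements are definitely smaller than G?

4

From G the given relations immediately reach K.
From those, J, H, M — 4 in total.
No other element is forced below G by the given relations, so the count is 4.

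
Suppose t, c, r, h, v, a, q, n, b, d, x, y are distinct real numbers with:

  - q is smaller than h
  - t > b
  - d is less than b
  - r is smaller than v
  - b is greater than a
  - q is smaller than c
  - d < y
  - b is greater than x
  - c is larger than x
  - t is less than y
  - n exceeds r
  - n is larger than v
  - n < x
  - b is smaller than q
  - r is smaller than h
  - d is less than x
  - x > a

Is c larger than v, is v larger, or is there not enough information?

v < n and n < x give v < x.
With x < b: v < n < x < b.
With b < q: v < n < x < b < q.
With q < c: v < n < x < b < q < c.
So c is larger.

c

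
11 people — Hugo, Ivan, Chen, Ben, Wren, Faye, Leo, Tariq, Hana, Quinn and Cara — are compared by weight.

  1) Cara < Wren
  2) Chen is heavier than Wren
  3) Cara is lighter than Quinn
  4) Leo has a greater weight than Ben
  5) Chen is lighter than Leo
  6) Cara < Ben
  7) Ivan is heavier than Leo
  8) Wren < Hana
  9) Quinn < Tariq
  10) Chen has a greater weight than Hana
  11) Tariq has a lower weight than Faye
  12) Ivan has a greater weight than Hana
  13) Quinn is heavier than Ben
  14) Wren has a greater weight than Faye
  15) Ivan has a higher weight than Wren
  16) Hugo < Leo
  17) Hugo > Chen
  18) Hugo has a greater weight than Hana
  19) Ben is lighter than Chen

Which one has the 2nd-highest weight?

Leo

Piecing the relations together gives one ordering: Cara < Ben < Quinn < Tariq < Faye < Wren < Hana < Chen < Hugo < Leo < Ivan.
The 2nd largest is Leo.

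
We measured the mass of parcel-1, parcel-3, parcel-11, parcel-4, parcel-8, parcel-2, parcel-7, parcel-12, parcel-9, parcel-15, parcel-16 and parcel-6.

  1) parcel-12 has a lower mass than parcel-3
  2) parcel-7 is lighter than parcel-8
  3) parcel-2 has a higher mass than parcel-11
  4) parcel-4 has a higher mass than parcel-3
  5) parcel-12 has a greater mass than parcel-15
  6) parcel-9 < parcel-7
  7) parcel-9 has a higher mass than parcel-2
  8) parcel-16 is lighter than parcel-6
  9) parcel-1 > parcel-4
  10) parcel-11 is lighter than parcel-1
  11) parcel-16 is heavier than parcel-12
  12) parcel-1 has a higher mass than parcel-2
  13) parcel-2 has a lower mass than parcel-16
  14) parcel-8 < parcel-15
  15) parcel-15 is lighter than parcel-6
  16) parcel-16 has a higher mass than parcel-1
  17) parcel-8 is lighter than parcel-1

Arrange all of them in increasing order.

Each adjacent pair is fixed by a given relation: parcel-11 < parcel-2; parcel-2 < parcel-9; parcel-9 < parcel-7; parcel-7 < parcel-8; parcel-8 < parcel-15; parcel-15 < parcel-12; parcel-12 < parcel-3; parcel-3 < parcel-4; parcel-4 < parcel-1; parcel-1 < parcel-16; parcel-16 < parcel-6. Chaining them end to end gives the full order.

parcel-11 < parcel-2 < parcel-9 < parcel-7 < parcel-8 < parcel-15 < parcel-12 < parcel-3 < parcel-4 < parcel-1 < parcel-16 < parcel-6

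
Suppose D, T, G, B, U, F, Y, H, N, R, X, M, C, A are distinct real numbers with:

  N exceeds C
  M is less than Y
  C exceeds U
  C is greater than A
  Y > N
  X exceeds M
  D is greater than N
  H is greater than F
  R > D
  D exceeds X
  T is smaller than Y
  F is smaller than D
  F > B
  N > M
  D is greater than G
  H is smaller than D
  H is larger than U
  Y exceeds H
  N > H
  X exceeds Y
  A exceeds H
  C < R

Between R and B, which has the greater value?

B < F < H < A < C < N < Y < X < D < R, by transitivity through F, H, A, C, N, Y, X, D.
So B < R; R is the larger of the two.

R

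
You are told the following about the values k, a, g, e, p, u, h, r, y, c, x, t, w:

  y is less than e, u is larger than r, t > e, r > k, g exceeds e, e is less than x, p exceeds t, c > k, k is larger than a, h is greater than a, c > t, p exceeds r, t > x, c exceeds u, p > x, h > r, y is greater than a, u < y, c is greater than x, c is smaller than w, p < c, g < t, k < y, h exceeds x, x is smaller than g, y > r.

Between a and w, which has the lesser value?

a < k and k < r give a < r.
With r < u: a < k < r < u.
With u < y: a < k < r < u < y.
Then y < e extends the chain to e.
With e < x: a < k < r < u < y < e < x.
With x < g: a < k < r < u < y < e < x < g.
With g < t: a < k < r < u < y < e < x < g < t.
Then t < p extends the chain to p.
With p < c: a < k < r < u < y < e < x < g < t < p < c.
With c < w: a < k < r < u < y < e < x < g < t < p < c < w.
So a < w; a is the smaller of the two.

a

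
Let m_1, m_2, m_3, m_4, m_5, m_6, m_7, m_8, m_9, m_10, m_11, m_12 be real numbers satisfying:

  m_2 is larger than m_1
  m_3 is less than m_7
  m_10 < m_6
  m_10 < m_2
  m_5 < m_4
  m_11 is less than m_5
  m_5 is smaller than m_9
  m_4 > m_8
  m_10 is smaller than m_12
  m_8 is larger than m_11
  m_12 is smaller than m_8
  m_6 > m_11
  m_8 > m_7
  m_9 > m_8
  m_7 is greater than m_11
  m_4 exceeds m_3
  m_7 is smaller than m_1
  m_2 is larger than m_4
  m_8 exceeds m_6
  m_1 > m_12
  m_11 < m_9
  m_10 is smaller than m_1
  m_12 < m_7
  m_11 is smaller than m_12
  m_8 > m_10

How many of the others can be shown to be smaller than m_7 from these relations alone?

From m_7 the given relations immediately reach m_11, m_3, m_12.
From those, m_10 — 4 in total.
Nothing else is reachable below m_7; 4 in all.

4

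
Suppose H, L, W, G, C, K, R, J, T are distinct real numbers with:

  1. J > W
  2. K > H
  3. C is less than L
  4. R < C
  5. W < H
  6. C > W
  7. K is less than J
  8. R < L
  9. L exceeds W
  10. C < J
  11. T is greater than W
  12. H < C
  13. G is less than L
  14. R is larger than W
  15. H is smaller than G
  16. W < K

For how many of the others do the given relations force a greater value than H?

Directly above H: G, C, K.
One step further: L, J (5 so far).
Nothing else is reachable above H; 5 in all.

5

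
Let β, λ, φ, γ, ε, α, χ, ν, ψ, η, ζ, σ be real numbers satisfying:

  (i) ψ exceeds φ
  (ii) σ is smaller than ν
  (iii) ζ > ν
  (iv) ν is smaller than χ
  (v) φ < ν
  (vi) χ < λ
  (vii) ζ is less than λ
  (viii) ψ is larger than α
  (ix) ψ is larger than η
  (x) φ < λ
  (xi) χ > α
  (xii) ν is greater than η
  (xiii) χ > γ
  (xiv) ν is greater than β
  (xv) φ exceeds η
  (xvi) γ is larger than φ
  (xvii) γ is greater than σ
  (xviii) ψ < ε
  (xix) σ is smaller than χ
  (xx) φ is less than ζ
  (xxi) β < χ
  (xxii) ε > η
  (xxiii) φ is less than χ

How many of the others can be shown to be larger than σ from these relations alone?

5

The elements the relations force above σ are γ, ν, χ, ζ, λ — no chain reaches any other.
That is 5.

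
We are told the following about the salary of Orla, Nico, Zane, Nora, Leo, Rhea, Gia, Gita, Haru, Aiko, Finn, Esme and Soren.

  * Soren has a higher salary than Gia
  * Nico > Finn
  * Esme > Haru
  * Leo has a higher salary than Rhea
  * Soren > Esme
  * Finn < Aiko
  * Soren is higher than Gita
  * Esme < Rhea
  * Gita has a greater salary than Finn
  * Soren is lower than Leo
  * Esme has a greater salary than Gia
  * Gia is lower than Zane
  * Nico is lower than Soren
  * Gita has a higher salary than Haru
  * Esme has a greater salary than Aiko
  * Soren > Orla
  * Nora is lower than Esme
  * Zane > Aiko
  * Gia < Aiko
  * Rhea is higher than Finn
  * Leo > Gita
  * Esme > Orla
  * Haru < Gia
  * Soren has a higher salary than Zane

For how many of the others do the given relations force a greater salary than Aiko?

From Aiko the given relations immediately reach Zane, Esme.
From those, Rhea, Soren — 4 in total.
From those, Leo — 5 in total.
Nothing else is reachable above Aiko; 5 in all.

5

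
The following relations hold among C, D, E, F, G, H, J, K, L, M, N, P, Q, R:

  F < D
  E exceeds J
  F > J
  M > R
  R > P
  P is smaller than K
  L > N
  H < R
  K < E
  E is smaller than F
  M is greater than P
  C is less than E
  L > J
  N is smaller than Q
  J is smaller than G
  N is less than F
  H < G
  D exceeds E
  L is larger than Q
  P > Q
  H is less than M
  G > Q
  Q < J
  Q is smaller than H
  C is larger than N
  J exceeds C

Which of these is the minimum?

Chaining upward from N: directly above it, Q, C, L, F; then H, J, P, E, D, G; then K, R, M.
That covers every other element, and nothing is given below N, so N is the minimum.

N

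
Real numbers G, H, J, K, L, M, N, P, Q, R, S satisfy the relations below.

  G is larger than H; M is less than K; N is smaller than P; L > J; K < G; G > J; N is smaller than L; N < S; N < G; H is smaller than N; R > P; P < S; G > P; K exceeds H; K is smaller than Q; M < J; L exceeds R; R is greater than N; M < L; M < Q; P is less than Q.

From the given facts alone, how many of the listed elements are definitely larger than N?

Directly above N: P, S, R, L, G.
One step further: Q (6 so far).
No other element is forced above N by the given relations, so the count is 6.

6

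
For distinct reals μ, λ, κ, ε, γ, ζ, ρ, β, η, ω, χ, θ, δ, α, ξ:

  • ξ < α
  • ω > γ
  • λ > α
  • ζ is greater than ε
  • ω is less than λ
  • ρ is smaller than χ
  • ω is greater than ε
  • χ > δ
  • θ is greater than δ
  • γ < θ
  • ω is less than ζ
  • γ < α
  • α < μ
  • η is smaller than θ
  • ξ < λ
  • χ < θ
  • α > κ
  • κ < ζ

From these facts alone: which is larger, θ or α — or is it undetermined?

undetermined

Following every chain through α: above α we get μ, λ; below α we get γ, κ, ξ.
θ is not reached, and no chain runs the other way from θ to α.
So the given relations leave the order of α and θ undetermined.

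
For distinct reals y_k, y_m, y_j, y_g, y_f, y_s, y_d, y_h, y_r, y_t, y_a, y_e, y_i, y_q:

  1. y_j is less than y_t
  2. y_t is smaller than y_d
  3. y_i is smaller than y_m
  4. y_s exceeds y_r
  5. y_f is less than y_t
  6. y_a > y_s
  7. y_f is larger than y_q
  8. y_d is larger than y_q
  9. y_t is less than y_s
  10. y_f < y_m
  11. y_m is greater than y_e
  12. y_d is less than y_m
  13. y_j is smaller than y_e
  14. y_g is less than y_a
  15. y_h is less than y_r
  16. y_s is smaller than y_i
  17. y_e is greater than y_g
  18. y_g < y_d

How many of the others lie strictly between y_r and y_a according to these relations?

1

Chaining upward from y_r reaches: y_s, y_i, y_m.
Chaining downward from y_a reaches: y_g, y_q, y_h, y_f, y_j, y_t, y_s.
Strictly between y_r and y_a are those in both lists: y_s — 1 element.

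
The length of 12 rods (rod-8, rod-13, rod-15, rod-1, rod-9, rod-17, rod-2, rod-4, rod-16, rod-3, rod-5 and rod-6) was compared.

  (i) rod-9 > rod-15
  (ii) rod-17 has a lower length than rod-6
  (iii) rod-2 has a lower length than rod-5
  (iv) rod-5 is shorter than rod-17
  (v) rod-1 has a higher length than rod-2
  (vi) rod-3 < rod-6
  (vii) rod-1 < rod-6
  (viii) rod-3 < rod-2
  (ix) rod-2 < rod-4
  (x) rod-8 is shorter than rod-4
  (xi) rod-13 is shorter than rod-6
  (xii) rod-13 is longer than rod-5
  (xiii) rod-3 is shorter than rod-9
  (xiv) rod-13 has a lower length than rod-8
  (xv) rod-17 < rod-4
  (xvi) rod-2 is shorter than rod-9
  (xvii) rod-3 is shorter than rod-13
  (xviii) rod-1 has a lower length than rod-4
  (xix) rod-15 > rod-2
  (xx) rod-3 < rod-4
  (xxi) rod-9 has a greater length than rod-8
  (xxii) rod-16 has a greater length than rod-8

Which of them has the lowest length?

rod-3

rod-2 is not least since rod-3 < rod-2; rod-5 is not least since rod-2 < rod-5; rod-13 is not least since rod-3 < rod-13; rod-17 is not least since rod-5 < rod-17; rod-1 is not least since rod-2 < rod-1; rod-15 is not least since rod-2 < rod-15; rod-8 is not least since rod-13 < rod-8; rod-6 is not least since rod-3 < rod-6; rod-16 is not least since rod-8 < rod-16; rod-9 is not least since rod-8 < rod-9; rod-4 is not least since rod-3 < rod-4.
Only rod-3 has nothing below it, so rod-3 is the lowest length.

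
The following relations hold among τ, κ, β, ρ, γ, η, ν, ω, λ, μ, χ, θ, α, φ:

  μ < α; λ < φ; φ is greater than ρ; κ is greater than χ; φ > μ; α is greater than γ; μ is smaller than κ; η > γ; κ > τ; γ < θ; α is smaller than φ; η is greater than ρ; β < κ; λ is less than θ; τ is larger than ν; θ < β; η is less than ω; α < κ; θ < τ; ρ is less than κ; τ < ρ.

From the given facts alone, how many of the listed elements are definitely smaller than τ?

The elements the relations force below τ are γ, λ, ν, θ — no chain reaches any other.
That is 4.

4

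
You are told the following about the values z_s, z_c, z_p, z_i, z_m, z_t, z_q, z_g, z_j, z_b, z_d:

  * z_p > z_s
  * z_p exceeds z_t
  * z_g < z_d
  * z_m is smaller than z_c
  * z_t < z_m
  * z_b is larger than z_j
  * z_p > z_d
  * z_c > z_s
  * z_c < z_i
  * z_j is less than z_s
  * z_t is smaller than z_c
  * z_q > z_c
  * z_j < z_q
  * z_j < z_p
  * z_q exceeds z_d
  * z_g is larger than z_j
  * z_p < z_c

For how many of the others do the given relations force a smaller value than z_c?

7

The elements the relations force below z_c are z_j, z_t, z_g, z_m, z_s, z_d, z_p — no chain reaches any other.
That is 7.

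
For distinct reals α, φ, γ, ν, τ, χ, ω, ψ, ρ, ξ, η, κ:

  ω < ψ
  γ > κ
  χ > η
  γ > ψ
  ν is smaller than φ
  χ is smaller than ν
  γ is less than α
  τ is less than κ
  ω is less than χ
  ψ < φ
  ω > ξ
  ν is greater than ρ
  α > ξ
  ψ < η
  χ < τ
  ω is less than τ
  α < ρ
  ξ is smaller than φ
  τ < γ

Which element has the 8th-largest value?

Chaining the given pairs: ξ < ω < ψ < η < χ < τ < κ < γ < α < ρ < ν < φ.
The 8th largest is χ.

χ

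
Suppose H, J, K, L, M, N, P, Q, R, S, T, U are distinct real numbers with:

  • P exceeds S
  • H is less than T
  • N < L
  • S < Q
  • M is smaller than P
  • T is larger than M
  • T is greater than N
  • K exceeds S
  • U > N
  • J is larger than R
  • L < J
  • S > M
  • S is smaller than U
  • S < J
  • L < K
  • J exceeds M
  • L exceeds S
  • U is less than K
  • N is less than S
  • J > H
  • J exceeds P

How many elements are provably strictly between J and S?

2

The relations place S below J. An element lies strictly between them when it is forced above S and also forced below J.
Above S: {L, P, Q, U, K}. Below J: {M, N, R, L, P, H}.
Intersection: {L, P} — 2.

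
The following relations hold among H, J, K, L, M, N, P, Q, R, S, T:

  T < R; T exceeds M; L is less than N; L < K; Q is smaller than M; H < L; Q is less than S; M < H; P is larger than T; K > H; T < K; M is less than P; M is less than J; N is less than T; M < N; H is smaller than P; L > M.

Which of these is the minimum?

Chaining upward from Q: directly above it, M, S; then H, L, N, J, T, P; then R, K.
That covers every other element, and nothing is given below Q, so Q is the minimum.

Q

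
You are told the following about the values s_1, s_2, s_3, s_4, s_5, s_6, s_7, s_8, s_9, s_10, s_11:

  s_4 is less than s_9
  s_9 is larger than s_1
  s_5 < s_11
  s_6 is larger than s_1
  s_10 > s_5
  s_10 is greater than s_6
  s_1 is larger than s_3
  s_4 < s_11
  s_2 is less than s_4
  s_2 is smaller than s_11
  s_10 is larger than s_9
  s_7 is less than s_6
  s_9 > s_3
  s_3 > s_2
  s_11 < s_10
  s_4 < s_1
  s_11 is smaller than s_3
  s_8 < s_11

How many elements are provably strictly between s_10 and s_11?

The relations place s_11 below s_10. An element lies strictly between them when it is forced above s_11 and also forced below s_10.
Above s_11: {s_3, s_1, s_6, s_9}. Below s_10: {s_5, s_2, s_4, s_8, s_7, s_3, s_1, s_6, s_9}.
Intersection: {s_3, s_1, s_6, s_9} — 4.

4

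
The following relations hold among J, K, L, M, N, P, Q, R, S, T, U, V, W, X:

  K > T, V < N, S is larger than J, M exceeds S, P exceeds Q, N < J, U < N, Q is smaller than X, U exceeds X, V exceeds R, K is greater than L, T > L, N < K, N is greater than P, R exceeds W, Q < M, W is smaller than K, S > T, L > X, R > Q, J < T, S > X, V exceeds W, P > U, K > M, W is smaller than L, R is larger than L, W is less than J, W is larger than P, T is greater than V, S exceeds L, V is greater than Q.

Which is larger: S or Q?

Chaining the given relations: Q < X < U < P < W < L < R < V < N < J < T < S.
So Q < S; S is the larger of the two.

S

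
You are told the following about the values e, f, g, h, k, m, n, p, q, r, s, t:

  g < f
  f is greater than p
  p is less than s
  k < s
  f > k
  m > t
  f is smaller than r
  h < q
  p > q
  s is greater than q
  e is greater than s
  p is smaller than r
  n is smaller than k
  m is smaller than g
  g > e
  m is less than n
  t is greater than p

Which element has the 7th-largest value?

The consecutive relations fix a unique order: h < q < p < t < m < n < k < s < e < g < f < r.
The 7th largest is n.

n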